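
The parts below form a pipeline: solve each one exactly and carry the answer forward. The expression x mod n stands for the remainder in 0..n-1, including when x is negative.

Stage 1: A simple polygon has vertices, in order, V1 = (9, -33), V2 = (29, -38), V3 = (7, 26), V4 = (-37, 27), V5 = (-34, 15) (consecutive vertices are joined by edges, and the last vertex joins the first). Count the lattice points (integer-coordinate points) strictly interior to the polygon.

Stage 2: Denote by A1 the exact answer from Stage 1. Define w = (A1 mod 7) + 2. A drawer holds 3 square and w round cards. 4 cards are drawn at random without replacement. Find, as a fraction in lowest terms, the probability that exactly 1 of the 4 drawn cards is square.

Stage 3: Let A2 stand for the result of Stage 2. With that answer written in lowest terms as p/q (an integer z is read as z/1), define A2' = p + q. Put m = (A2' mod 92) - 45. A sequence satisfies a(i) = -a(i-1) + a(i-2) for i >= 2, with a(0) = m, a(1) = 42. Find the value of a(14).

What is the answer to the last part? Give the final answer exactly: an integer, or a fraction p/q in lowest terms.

Stage 1: cross terms: (9*-38 - 29*-33)=615, (29*26 - 7*-38)=1020, (7*27 - -37*26)=1151, (-37*15 - -34*27)=363, (-34*-33 - 9*15)=987; twice the area = |4136| = 4136; area = 2068; boundary points = 5 + 2 + 1 + 3 + 1 = 12; strictly interior points = area - boundary/2 + 1 = 2063; answer 2063
Stage 2: A1 = 2063; w = 7; total draws C(10,4) = 210; favorable C(3,1)*C(7,3) = 105; P = 1/2; answer 1/2
Stage 3: A2 = 1/2; threaded value p + q = 3; m = -42; a(2) = -1*(42) + 1*(-42) = -84; iterating: a(2)=-84, a(3)=126, a(4)=-210, a(5)=336, a(6)=-546, a(7)=882, a(8)=-1428, a(9)=2310, a(10)=-3738, a(11)=6048, a(12)=-9786, a(13)=15834, a(14)=-25620; answer -25620

-25620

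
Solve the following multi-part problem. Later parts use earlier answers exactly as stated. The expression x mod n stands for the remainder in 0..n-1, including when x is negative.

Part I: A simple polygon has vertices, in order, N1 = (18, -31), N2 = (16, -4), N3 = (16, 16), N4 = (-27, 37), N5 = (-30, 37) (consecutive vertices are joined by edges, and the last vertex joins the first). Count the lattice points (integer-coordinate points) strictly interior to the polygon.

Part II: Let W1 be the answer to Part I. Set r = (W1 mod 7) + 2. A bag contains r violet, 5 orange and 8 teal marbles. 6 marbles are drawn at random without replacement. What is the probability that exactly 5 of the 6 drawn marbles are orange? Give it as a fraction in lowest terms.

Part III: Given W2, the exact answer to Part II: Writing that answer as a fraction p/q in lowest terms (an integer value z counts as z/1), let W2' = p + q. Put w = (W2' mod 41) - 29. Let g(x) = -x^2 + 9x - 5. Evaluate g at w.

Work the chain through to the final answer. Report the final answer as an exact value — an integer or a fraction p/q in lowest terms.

Part I: cross terms: (18*-4 - 16*-31)=424, (16*16 - 16*-4)=320, (16*37 - -27*16)=1024, (-27*37 - -30*37)=111, (-30*-31 - 18*37)=264; twice the area = |2143| = 2143; area = 2143/2; boundary points = 1 + 20 + 1 + 3 + 4 = 29; strictly interior points = area - boundary/2 + 1 = 1058; answer 1058
Part II: W1 = 1058; r = 3; total draws C(16,6) = 8008; favorable C(5,5)*C(11,1) = 11; P = 1/728; answer 1/728
Part III: W2 = 1/728; threaded value p + q = 729; w = 3; -1*(3)^2 + 9*(3)^1 - 5 = (-9) + (27) + (-5) = 13; answer 13

13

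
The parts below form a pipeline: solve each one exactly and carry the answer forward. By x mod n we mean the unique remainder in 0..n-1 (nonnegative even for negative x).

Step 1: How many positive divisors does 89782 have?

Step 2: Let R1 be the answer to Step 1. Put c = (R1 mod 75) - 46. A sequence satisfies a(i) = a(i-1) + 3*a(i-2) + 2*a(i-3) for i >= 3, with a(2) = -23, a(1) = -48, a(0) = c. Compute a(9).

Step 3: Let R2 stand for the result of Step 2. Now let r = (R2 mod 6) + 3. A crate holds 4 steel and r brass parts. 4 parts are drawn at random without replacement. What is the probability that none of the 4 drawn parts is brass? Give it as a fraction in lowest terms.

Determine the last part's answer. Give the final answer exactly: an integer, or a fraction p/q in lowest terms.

1/210

Step 1: 89782 = 2 * 7 * 11^2 * 53; number of divisors = (1+1) * (1+1) * (2+1) * (1+1) = 24; answer 24
Step 2: R1 = 24; c = -22; a(3) = 1*(-23) + 3*(-48) + 2*(-22) = -211; iterating: a(3)=-211, a(4)=-376, a(5)=-1055, a(6)=-2605, a(7)=-6522, a(8)=-16447, a(9)=-41223; answer -41223
Step 3: R2 = -41223; r = 6; total draws C(10,4) = 210; favorable C(4,4) = 1; P = 1/210; answer 1/210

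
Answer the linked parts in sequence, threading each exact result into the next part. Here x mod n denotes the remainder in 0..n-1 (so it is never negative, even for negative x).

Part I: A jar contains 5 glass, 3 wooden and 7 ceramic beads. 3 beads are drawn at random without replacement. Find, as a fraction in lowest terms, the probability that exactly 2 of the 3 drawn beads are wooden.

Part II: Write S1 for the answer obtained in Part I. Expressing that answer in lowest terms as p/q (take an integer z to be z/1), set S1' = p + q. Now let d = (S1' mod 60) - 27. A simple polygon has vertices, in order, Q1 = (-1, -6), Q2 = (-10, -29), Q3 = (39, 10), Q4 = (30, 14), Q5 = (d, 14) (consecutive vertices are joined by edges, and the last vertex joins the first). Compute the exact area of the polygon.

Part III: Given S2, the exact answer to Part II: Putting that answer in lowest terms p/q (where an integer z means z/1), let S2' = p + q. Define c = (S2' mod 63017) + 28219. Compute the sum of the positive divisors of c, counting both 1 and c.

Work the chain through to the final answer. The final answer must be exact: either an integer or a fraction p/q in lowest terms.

Part I: total draws C(15,3) = 455; favorable C(3,2)*C(12,1) = 36; P = 36/455; answer 36/455
Part II: S1 = 36/455; threaded value p + q = 491; d = -16; cross terms: (-1*-29 - -10*-6)=-31, (-10*10 - 39*-29)=1031, (39*14 - 30*10)=246, (30*14 - -16*14)=644, (-16*-6 - -1*14)=110; twice the area = |2000| = 2000; area = 1000; answer 1000
Part III: S2 = 1000; threaded value p + q = 1001; c = 29220; 29220 = 2^2 * 3 * 5 * 487; sigma = (1 + 2 + 4) * (1 + 3) * (1 + 5) * (1 + 487) = 7 * 4 * 6 * 488 = 81984; answer 81984

81984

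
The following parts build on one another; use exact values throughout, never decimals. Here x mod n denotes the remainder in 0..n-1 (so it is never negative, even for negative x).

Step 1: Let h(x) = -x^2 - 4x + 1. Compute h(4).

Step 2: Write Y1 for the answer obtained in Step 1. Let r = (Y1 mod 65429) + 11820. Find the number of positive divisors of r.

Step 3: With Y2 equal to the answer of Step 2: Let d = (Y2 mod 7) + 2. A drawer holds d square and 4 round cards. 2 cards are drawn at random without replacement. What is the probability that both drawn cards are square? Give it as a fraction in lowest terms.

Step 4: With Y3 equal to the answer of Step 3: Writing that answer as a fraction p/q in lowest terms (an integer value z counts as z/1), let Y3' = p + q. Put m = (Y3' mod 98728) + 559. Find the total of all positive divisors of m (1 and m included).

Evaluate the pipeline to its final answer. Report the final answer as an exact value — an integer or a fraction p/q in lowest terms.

564

Step 1: -1*(4)^2 - 4*(4)^1 + 1 = (-16) + (-16) + (1) = -31; answer -31
Step 2: Y1 = -31; r = 77218; 77218 = 2 * 38609; number of divisors = (1+1) * (1+1) = 4; answer 4
Step 3: Y2 = 4; d = 6; total draws C(10,2) = 45; favorable C(6,2) = 15; P = 1/3; answer 1/3
Step 4: Y3 = 1/3; threaded value p + q = 4; m = 563; 563 is prime, so its only divisors are 1 and 563; sigma = 1 + 563 = 564; answer 564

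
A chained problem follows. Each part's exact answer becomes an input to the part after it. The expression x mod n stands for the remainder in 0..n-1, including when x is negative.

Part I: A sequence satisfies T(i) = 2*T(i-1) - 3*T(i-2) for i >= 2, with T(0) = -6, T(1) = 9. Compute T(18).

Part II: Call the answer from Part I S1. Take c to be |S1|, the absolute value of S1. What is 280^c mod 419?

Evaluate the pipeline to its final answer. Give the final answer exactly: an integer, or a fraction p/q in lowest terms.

Part I: T(2) = 2*(9) - 3*(-6) = 36; iterating: T(2)=36, T(3)=45, T(4)=-18, T(5)=-171, T(6)=-288, T(7)=-63, T(8)=738, T(9)=1665, T(10)=1116, T(11)=-2763, T(12)=-8874, T(13)=-9459, T(14)=7704, T(15)=43785, T(16)=64458, T(17)=-2439, T(18)=-198252; answer -198252
Part II: S1 = -198252; c = 198252; squarings mod 419: 280^1=280, 280^2=47, 280^4=114, 280^8=7, 280^16=49, 280^32=306, 280^64=199, 280^128=215, 280^256=135, 280^512=208, 280^1024=107, 280^2048=136, 280^4096=60, 280^8192=248, 280^16384=330, 280^32768=379, 280^65536=343, 280^131072=329; 280^198252 = 280^4 * 280^8 * 280^32 * 280^64 * 280^512 * 280^1024 * 280^65536 * 280^131072 = 330 (mod 419); answer 330

330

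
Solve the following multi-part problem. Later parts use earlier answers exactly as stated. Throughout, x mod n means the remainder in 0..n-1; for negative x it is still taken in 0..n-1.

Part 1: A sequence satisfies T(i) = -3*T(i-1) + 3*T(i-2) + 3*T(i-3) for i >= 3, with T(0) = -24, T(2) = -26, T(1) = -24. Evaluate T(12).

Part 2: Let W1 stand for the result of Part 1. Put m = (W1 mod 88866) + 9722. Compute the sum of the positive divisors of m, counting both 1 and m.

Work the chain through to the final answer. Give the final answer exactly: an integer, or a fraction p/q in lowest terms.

Part 1: T(3) = -3*(-26) + 3*(-24) + 3*(-24) = -66; iterating: T(3)=-66, T(4)=48, T(5)=-420, T(6)=1206, T(7)=-4734, T(8)=16560, T(9)=-60264, T(10)=216270, T(11)=-779922, T(12)=2807784; answer 2807784
Part 2: W1 = 2807784; m = 62660; 62660 = 2^2 * 5 * 13 * 241; sigma = (1 + 2 + 4) * (1 + 5) * (1 + 13) * (1 + 241) = 7 * 6 * 14 * 242 = 142296; answer 142296

142296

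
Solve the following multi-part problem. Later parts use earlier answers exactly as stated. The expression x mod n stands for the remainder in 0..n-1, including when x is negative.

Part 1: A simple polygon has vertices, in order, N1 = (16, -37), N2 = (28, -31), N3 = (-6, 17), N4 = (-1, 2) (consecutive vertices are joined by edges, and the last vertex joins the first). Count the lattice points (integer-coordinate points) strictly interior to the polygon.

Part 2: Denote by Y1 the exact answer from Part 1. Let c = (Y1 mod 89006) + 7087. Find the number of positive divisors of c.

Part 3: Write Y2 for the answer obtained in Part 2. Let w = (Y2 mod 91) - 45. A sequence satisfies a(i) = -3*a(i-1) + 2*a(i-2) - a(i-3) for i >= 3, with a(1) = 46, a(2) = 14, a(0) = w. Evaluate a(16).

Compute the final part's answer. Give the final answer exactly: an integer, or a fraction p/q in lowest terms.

Part 1: cross terms: (16*-31 - 28*-37)=540, (28*17 - -6*-31)=290, (-6*2 - -1*17)=5, (-1*-37 - 16*2)=5; twice the area = |840| = 840; area = 420; boundary points = 6 + 2 + 5 + 1 = 14; strictly interior points = area - boundary/2 + 1 = 414; answer 414
Part 2: Y1 = 414; c = 7501; 7501 = 13 * 577; number of divisors = (1+1) * (1+1) = 4; answer 4
Part 3: Y2 = 4; w = -41; a(3) = -3*(14) + 2*(46) - 1*(-41) = 91; iterating: a(3)=91, a(4)=-291, a(5)=1041, a(6)=-3796, a(7)=13761, a(8)=-49916, a(9)=181066, a(10)=-656791, a(11)=2382421, a(12)=-8641911, a(13)=31347366, a(14)=-113708341, a(15)=412461666, a(16)=-1496149046; answer -1496149046

-1496149046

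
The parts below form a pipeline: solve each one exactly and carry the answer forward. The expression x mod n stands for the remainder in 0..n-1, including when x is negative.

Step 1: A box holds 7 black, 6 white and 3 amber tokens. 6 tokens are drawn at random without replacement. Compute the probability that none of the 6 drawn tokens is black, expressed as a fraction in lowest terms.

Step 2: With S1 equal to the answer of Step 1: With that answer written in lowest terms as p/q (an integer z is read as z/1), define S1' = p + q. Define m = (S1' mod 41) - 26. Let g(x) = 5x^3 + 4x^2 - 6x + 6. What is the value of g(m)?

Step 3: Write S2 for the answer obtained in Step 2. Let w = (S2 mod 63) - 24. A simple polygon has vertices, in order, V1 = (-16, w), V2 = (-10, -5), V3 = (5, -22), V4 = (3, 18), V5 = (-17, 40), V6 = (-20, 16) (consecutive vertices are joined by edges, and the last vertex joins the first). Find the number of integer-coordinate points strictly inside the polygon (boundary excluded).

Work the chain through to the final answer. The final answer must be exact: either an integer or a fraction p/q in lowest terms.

Step 1: total draws C(16,6) = 8008; favorable C(9,6) = 84; P = 3/286; answer 3/286
Step 2: S1 = 3/286; threaded value p + q = 289; m = -24; 5*(-24)^3 + 4*(-24)^2 - 6*(-24)^1 + 6 = (-69120) + (2304) + (144) + (6) = -66666; answer -66666
Step 3: S2 = -66666; w = 27; cross terms: (-16*-5 - -10*27)=350, (-10*-22 - 5*-5)=245, (5*18 - 3*-22)=156, (3*40 - -17*18)=426, (-17*16 - -20*40)=528, (-20*27 - -16*16)=-284; twice the area = |1421| = 1421; area = 1421/2; boundary points = 2 + 1 + 2 + 2 + 3 + 1 = 11; strictly interior points = area - boundary/2 + 1 = 706; answer 706

706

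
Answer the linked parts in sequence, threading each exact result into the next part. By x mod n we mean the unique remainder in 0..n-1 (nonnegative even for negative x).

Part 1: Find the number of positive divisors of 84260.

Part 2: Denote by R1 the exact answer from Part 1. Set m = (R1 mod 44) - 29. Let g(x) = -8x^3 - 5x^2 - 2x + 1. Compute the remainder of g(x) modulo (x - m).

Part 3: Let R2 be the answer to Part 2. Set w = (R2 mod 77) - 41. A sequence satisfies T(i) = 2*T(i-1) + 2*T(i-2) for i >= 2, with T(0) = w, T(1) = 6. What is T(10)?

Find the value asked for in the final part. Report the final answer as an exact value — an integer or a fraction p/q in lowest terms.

30336

Part 1: 84260 = 2^2 * 5 * 11 * 383; number of divisors = (2+1) * (1+1) * (1+1) * (1+1) = 24; answer 24
Part 2: R1 = 24; m = -5; remainder = value at the root: -8*(-5)^3 - 5*(-5)^2 - 2*(-5)^1 + 1 = (1000) + (-125) + (10) + (1) = 886; answer 886
Part 3: R2 = 886; w = -2; T(2) = 2*(6) + 2*(-2) = 8; iterating: T(2)=8, T(3)=28, T(4)=72, T(5)=200, T(6)=544, T(7)=1488, T(8)=4064, T(9)=11104, T(10)=30336; answer 30336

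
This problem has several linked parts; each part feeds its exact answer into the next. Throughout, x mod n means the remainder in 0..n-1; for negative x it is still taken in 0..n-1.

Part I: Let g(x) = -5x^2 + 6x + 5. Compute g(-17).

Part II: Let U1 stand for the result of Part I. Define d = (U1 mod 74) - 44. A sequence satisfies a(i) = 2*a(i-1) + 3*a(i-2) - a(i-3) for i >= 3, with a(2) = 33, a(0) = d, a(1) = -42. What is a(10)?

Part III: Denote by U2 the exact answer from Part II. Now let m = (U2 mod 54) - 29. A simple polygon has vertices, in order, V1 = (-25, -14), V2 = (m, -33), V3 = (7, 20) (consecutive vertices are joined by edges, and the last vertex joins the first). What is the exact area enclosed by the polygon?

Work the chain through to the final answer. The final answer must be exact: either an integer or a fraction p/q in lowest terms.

950

Part I: -5*(-17)^2 + 6*(-17)^1 + 5 = (-1445) + (-102) + (5) = -1542; answer -1542
Part II: U1 = -1542; d = -32; a(3) = 2*(33) + 3*(-42) - 1*(-32) = -28; iterating: a(3)=-28, a(4)=85, a(5)=53, a(6)=389, a(7)=852, a(8)=2818, a(9)=7803, a(10)=23208; answer 23208
Part III: U2 = 23208; m = 13; cross terms: (-25*-33 - 13*-14)=1007, (13*20 - 7*-33)=491, (7*-14 - -25*20)=402; twice the area = |1900| = 1900; area = 950; answer 950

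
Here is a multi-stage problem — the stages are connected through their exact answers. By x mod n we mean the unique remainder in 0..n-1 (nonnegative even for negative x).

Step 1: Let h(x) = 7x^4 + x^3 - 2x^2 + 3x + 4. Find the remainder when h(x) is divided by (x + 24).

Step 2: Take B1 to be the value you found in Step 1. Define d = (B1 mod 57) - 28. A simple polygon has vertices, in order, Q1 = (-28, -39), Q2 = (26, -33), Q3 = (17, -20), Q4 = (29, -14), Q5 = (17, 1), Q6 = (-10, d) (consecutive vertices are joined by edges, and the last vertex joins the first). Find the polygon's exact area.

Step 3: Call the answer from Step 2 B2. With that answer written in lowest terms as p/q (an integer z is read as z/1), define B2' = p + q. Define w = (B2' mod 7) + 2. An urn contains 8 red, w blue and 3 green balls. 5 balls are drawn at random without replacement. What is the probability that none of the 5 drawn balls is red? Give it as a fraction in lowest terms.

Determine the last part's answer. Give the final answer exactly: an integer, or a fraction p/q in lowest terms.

Step 1: remainder = value at the root: 7*(-24)^4 + 1*(-24)^3 - 2*(-24)^2 + 3*(-24)^1 + 4 = (2322432) + (-13824) + (-1152) + (-72) + (4) = 2307388; answer 2307388
Step 2: B1 = 2307388; d = 0; cross terms: (-28*-33 - 26*-39)=1938, (26*-20 - 17*-33)=41, (17*-14 - 29*-20)=342, (29*1 - 17*-14)=267, (17*0 - -10*1)=10, (-10*-39 - -28*0)=390; twice the area = |2988| = 2988; area = 1494; answer 1494
Step 3: B2 = 1494; threaded value p + q = 1495; w = 6; total draws C(17,5) = 6188; favorable C(9,5) = 126; P = 9/442; answer 9/442

9/442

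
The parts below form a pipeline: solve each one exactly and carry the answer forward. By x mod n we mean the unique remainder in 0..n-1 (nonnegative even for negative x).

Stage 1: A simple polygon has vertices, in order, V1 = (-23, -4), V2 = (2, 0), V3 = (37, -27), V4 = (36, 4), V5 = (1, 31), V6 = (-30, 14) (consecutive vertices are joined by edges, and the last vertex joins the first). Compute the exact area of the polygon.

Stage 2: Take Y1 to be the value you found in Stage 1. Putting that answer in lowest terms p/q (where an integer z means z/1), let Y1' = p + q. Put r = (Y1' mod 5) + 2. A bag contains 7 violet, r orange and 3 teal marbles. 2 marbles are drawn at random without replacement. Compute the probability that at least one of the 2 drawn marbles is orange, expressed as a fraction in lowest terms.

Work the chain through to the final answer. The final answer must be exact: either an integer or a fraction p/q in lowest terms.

Stage 1: cross terms: (-23*0 - 2*-4)=8, (2*-27 - 37*0)=-54, (37*4 - 36*-27)=1120, (36*31 - 1*4)=1112, (1*14 - -30*31)=944, (-30*-4 - -23*14)=442; twice the area = |3572| = 3572; area = 1786; answer 1786
Stage 2: Y1 = 1786; threaded value p + q = 1787; r = 4; total draws C(14,2) = 91; complement C(10,2) = 45; favorable 91 - 45 = 46; P = 46/91; answer 46/91

46/91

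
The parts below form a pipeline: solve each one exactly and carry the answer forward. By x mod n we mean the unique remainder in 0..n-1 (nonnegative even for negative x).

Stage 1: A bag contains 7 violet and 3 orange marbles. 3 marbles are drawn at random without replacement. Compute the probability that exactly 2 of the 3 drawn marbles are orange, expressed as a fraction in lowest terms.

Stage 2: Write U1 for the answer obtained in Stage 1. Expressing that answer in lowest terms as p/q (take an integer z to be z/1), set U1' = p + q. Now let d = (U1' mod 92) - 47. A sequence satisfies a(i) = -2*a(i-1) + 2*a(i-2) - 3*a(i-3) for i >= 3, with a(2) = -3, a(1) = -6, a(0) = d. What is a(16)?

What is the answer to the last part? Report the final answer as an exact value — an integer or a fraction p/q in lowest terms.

Stage 1: total draws C(10,3) = 120; favorable C(3,2)*C(7,1) = 21; P = 7/40; answer 7/40
Stage 2: U1 = 7/40; threaded value p + q = 47; d = 0; a(3) = -2*(-3) + 2*(-6) - 3*(0) = -6; iterating: a(3)=-6, a(4)=24, a(5)=-51, a(6)=168, a(7)=-510, a(8)=1509, a(9)=-4542, a(10)=13632, a(11)=-40875, a(12)=122640, a(13)=-367926, a(14)=1103757, a(15)=-3311286, a(16)=9933864; answer 9933864

9933864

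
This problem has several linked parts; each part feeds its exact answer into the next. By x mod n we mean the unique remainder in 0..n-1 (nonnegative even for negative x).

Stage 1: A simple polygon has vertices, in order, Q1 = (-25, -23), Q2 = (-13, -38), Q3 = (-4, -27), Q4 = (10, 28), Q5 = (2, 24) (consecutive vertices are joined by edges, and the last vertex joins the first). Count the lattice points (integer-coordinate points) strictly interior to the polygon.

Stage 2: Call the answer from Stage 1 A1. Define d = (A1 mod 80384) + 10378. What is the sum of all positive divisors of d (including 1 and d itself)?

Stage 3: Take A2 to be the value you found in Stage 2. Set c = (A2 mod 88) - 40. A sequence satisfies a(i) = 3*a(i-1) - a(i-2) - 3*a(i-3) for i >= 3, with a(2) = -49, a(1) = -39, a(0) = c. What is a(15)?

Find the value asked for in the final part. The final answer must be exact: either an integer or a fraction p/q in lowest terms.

1025844

Stage 1: cross terms: (-25*-38 - -13*-23)=651, (-13*-27 - -4*-38)=199, (-4*28 - 10*-27)=158, (10*24 - 2*28)=184, (2*-23 - -25*24)=554; twice the area = |1746| = 1746; area = 873; boundary points = 3 + 1 + 1 + 4 + 1 = 10; strictly interior points = area - boundary/2 + 1 = 869; answer 869
Stage 2: A1 = 869; d = 11247; 11247 = 3 * 23 * 163; sigma = (1 + 3) * (1 + 23) * (1 + 163) = 4 * 24 * 164 = 15744; answer 15744
Stage 3: A2 = 15744; c = 40; a(3) = 3*(-49) - 1*(-39) - 3*(40) = -228; iterating: a(3)=-228, a(4)=-518, a(5)=-1179, a(6)=-2335, a(7)=-4272, a(8)=-6944, a(9)=-9555, a(10)=-8905, a(11)=3672, a(12)=48586, a(13)=168801, a(14)=446801, a(15)=1025844; answer 1025844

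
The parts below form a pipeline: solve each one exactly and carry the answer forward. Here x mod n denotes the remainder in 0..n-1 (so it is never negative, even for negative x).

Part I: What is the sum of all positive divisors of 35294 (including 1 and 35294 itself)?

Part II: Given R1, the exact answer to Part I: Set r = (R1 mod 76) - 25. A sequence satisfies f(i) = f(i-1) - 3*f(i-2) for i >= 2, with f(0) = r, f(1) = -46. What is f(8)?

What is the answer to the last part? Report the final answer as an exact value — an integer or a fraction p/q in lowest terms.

Part I: 35294 = 2 * 7 * 2521; sigma = (1 + 2) * (1 + 7) * (1 + 2521) = 3 * 8 * 2522 = 60528; answer 60528
Part II: R1 = 60528; r = 7; f(2) = 1*(-46) - 3*(7) = -67; iterating: f(2)=-67, f(3)=71, f(4)=272, f(5)=59, f(6)=-757, f(7)=-934, f(8)=1337; answer 1337

1337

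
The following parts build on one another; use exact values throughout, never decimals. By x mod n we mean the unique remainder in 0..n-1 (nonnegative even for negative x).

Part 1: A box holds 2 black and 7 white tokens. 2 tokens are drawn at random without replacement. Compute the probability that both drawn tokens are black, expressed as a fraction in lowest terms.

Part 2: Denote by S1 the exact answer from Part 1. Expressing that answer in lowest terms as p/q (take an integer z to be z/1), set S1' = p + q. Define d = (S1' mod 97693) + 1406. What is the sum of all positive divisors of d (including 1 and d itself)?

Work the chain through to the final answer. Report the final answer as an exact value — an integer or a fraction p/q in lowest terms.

2128

Part 1: total draws C(9,2) = 36; favorable C(2,2) = 1; P = 1/36; answer 1/36
Part 2: S1 = 1/36; threaded value p + q = 37; d = 1443; 1443 = 3 * 13 * 37; sigma = (1 + 3) * (1 + 13) * (1 + 37) = 4 * 14 * 38 = 2128; answer 2128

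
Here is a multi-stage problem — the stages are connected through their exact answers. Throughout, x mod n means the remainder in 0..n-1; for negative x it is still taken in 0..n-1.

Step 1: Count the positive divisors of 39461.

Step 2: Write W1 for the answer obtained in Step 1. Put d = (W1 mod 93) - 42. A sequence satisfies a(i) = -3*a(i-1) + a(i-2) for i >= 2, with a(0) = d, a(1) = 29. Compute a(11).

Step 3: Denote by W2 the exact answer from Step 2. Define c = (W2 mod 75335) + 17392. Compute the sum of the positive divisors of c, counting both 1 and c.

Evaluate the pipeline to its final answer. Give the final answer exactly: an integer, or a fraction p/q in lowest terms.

Step 1: 39461 is prime, so its only divisors are 1 and 39461; count = 2; answer 2
Step 2: W1 = 2; d = -40; a(2) = -3*(29) + 1*(-40) = -127; iterating: a(2)=-127, a(3)=410, a(4)=-1357, a(5)=4481, a(6)=-14800, a(7)=48881, a(8)=-161443, a(9)=533210, a(10)=-1761073, a(11)=5816429; answer 5816429
Step 3: W2 = 5816429; c = 33026; 33026 = 2 * 7^2 * 337; sigma = (1 + 2) * (1 + 7 + 49) * (1 + 337) = 3 * 57 * 338 = 57798; answer 57798

57798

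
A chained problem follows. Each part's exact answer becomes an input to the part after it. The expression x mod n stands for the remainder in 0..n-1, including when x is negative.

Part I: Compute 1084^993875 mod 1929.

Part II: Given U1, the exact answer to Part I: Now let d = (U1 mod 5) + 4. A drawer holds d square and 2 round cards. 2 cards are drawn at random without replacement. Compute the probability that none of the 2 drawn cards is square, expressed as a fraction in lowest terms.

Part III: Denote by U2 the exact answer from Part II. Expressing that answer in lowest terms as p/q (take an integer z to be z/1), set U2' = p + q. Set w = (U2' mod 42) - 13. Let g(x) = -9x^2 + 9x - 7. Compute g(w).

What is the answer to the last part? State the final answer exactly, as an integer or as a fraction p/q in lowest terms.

-2167

Part I: squarings mod 1929: 1084^1=1084, 1084^2=295, 1084^4=220, 1084^8=175, 1084^16=1690, 1084^32=1180, 1084^64=1591, 1084^128=433, 1084^256=376, 1084^512=559, 1084^1024=1912, 1084^2048=289, 1084^4096=574, 1084^8192=1546, 1084^16384=85, 1084^32768=1438, 1084^65536=1885, 1084^131072=7, 1084^262144=49, 1084^524288=472; 1084^993875 = 1084^1 * 1084^2 * 1084^16 * 1084^64 * 1084^512 * 1084^2048 * 1084^8192 * 1084^65536 * 1084^131072 * 1084^262144 * 1084^524288 = 1687 (mod 1929); answer 1687
Part II: U1 = 1687; d = 6; total draws C(8,2) = 28; favorable C(2,2) = 1; P = 1/28; answer 1/28
Part III: U2 = 1/28; threaded value p + q = 29; w = 16; -9*(16)^2 + 9*(16)^1 - 7 = (-2304) + (144) + (-7) = -2167; answer -2167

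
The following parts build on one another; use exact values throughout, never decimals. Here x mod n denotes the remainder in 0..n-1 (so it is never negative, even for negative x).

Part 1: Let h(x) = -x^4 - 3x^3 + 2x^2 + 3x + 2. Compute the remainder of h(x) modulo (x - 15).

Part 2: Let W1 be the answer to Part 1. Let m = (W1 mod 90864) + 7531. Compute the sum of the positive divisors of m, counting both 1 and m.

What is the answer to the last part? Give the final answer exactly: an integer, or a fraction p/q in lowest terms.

89544

Part 1: remainder = value at the root: -1*(15)^4 - 3*(15)^3 + 2*(15)^2 + 3*(15)^1 + 2 = (-50625) + (-10125) + (450) + (45) + (2) = -60253; answer -60253
Part 2: W1 = -60253; m = 38142; 38142 = 2 * 3^2 * 13 * 163; sigma = (1 + 2) * (1 + 3 + 9) * (1 + 13) * (1 + 163) = 3 * 13 * 14 * 164 = 89544; answer 89544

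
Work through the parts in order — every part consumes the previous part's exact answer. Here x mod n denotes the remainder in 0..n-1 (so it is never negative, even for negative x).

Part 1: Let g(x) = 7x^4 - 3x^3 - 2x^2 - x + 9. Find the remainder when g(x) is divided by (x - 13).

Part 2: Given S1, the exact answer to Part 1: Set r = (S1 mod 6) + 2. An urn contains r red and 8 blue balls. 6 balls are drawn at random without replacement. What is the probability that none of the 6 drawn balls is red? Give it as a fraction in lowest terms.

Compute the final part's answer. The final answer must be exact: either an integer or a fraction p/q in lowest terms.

Part 1: remainder = value at the root: 7*(13)^4 - 3*(13)^3 - 2*(13)^2 - 1*(13)^1 + 9 = (199927) + (-6591) + (-338) + (-13) + (9) = 192994; answer 192994
Part 2: S1 = 192994; r = 6; total draws C(14,6) = 3003; favorable C(8,6) = 28; P = 4/429; answer 4/429

4/429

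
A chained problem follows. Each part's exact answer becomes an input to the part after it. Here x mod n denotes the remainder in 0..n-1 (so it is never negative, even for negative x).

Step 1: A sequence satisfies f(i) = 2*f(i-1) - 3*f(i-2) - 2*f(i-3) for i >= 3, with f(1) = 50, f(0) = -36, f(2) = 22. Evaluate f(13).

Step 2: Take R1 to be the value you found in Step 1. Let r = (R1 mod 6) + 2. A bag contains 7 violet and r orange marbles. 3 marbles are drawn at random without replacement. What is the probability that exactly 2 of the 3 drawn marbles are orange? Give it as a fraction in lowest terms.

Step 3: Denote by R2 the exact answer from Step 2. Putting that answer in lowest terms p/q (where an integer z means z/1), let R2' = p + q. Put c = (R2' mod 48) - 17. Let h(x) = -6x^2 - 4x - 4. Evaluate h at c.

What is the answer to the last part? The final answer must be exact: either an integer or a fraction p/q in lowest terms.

-84

Step 1: f(3) = 2*(22) - 3*(50) - 2*(-36) = -34; iterating: f(3)=-34, f(4)=-234, f(5)=-410, f(6)=-50, f(7)=1598, f(8)=4166, f(9)=3638, f(10)=-8418, f(11)=-36082, f(12)=-54186, f(13)=16710; answer 16710
Step 2: R1 = 16710; r = 2; total draws C(9,3) = 84; favorable C(2,2)*C(7,1) = 7; P = 1/12; answer 1/12
Step 3: R2 = 1/12; threaded value p + q = 13; c = -4; -6*(-4)^2 - 4*(-4)^1 - 4 = (-96) + (16) + (-4) = -84; answer -84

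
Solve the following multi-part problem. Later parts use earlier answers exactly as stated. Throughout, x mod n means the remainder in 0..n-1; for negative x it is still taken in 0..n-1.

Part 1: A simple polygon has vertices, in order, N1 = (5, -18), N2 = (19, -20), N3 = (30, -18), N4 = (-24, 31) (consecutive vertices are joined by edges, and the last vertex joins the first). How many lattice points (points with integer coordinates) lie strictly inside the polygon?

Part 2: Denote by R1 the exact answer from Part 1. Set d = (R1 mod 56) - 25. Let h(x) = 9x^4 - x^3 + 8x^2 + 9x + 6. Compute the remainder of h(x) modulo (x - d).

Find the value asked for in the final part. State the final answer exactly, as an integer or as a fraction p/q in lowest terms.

Part 1: cross terms: (5*-20 - 19*-18)=242, (19*-18 - 30*-20)=258, (30*31 - -24*-18)=498, (-24*-18 - 5*31)=277; twice the area = |1275| = 1275; area = 1275/2; boundary points = 2 + 1 + 1 + 1 = 5; strictly interior points = area - boundary/2 + 1 = 636; answer 636
Part 2: R1 = 636; d = -5; remainder = value at the root: 9*(-5)^4 - 1*(-5)^3 + 8*(-5)^2 + 9*(-5)^1 + 6 = (5625) + (125) + (200) + (-45) + (6) = 5911; answer 5911

5911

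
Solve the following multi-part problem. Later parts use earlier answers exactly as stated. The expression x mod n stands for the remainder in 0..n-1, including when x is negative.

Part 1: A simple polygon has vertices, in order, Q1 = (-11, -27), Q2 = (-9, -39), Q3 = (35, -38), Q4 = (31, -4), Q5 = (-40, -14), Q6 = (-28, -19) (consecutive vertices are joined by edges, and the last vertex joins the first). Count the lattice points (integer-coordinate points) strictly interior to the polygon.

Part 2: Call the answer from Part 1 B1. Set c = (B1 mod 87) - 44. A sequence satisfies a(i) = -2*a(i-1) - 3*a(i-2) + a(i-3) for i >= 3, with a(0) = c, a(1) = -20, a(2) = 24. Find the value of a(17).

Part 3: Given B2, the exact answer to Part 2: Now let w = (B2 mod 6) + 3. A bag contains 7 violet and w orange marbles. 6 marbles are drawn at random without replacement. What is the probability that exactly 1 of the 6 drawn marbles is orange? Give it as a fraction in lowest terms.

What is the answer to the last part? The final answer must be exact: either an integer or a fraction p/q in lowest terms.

Part 1: cross terms: (-11*-39 - -9*-27)=186, (-9*-38 - 35*-39)=1707, (35*-4 - 31*-38)=1038, (31*-14 - -40*-4)=-594, (-40*-19 - -28*-14)=368, (-28*-27 - -11*-19)=547; twice the area = |3252| = 3252; area = 1626; boundary points = 2 + 1 + 2 + 1 + 1 + 1 = 8; strictly interior points = area - boundary/2 + 1 = 1623; answer 1623
Part 2: B1 = 1623; c = 13; a(3) = -2*(24) - 3*(-20) + 1*(13) = 25; iterating: a(3)=25, a(4)=-142, a(5)=233, a(6)=-15, a(7)=-811, a(8)=1900, a(9)=-1382, a(10)=-3747, a(11)=13540, a(12)=-17221, a(13)=-9925, a(14)=85053, a(15)=-157552, a(16)=50020, a(17)=457669; answer 457669
Part 3: B2 = 457669; w = 4; total draws C(11,6) = 462; favorable C(4,1)*C(7,5) = 84; P = 2/11; answer 2/11

2/11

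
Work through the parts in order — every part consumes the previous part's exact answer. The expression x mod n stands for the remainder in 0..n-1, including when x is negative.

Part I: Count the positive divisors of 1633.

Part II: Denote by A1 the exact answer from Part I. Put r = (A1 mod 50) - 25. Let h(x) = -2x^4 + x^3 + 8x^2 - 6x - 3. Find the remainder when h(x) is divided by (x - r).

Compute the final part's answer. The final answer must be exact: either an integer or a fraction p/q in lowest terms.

-394572

Part I: 1633 = 23 * 71; number of divisors = (1+1) * (1+1) = 4; answer 4
Part II: A1 = 4; r = -21; remainder = value at the root: -2*(-21)^4 + 1*(-21)^3 + 8*(-21)^2 - 6*(-21)^1 - 3 = (-388962) + (-9261) + (3528) + (126) + (-3) = -394572; answer -394572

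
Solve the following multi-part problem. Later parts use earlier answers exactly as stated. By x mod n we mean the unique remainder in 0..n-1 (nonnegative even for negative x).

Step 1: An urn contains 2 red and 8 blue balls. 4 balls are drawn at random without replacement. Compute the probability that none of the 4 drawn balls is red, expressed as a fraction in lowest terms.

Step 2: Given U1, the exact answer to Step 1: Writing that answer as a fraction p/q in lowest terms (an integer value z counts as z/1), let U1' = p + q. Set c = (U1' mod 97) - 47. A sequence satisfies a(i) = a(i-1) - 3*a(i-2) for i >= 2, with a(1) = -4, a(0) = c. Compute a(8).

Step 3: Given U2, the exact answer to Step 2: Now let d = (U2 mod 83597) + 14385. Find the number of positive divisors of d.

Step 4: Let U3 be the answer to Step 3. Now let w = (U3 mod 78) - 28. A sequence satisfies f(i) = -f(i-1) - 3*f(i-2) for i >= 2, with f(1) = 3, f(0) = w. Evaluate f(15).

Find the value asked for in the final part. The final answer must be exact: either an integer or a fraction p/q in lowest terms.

79842

Step 1: total draws C(10,4) = 210; favorable C(8,4) = 70; P = 1/3; answer 1/3
Step 2: U1 = 1/3; threaded value p + q = 4; c = -43; a(2) = 1*(-4) - 3*(-43) = 125; iterating: a(2)=125, a(3)=137, a(4)=-238, a(5)=-649, a(6)=65, a(7)=2012, a(8)=1817; answer 1817
Step 3: U2 = 1817; d = 16202; 16202 = 2 * 8101; number of divisors = (1+1) * (1+1) = 4; answer 4
Step 4: U3 = 4; w = -24; f(2) = -1*(3) - 3*(-24) = 69; iterating: f(2)=69, f(3)=-78, f(4)=-129, f(5)=363, f(6)=24, f(7)=-1113, f(8)=1041, f(9)=2298, f(10)=-5421, f(11)=-1473, f(12)=17736, f(13)=-13317, f(14)=-39891, f(15)=79842; answer 79842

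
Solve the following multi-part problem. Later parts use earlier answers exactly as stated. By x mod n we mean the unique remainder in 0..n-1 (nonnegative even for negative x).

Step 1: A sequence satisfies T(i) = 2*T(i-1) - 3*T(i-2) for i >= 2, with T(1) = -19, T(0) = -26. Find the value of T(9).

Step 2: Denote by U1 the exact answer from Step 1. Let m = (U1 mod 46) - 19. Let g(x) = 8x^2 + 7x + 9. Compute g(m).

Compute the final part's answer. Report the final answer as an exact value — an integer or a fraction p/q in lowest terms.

2727

Step 1: T(2) = 2*(-19) - 3*(-26) = 40; iterating: T(2)=40, T(3)=137, T(4)=154, T(5)=-103, T(6)=-668, T(7)=-1027, T(8)=-50, T(9)=2981; answer 2981
Step 2: U1 = 2981; m = 18; 8*(18)^2 + 7*(18)^1 + 9 = (2592) + (126) + (9) = 2727; answer 2727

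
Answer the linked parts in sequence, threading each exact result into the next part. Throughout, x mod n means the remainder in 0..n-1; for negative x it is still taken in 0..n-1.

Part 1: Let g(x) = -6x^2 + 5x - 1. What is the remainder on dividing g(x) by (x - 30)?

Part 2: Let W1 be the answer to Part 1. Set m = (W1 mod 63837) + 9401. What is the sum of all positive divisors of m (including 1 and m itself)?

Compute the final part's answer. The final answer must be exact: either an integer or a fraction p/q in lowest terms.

Part 1: remainder = value at the root: -6*(30)^2 + 5*(30)^1 - 1 = (-5400) + (150) + (-1) = -5251; answer -5251
Part 2: W1 = -5251; m = 67987; 67987 is prime, so its only divisors are 1 and 67987; sigma = 1 + 67987 = 67988; answer 67988

67988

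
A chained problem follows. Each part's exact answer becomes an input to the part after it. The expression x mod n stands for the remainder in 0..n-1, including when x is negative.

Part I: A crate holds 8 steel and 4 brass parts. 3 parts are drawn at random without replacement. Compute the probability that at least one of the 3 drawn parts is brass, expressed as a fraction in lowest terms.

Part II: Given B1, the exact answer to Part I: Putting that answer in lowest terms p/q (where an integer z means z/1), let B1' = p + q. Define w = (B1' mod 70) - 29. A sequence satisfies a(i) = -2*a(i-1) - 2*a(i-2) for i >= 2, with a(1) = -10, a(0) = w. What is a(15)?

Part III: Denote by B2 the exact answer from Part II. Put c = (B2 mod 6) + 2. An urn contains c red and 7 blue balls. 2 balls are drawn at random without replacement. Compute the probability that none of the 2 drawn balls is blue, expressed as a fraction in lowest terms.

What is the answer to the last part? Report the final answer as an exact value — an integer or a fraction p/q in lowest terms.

6/55

Part I: total draws C(12,3) = 220; complement C(8,3) = 56; favorable 220 - 56 = 164; P = 41/55; answer 41/55
Part II: B1 = 41/55; threaded value p + q = 96; w = -3; a(2) = -2*(-10) - 2*(-3) = 26; iterating: a(2)=26, a(3)=-32, a(4)=12, a(5)=40, a(6)=-104, a(7)=128, a(8)=-48, a(9)=-160, a(10)=416, a(11)=-512, a(12)=192, a(13)=640, a(14)=-1664, a(15)=2048; answer 2048
Part III: B2 = 2048; c = 4; total draws C(11,2) = 55; favorable C(4,2) = 6; P = 6/55; answer 6/55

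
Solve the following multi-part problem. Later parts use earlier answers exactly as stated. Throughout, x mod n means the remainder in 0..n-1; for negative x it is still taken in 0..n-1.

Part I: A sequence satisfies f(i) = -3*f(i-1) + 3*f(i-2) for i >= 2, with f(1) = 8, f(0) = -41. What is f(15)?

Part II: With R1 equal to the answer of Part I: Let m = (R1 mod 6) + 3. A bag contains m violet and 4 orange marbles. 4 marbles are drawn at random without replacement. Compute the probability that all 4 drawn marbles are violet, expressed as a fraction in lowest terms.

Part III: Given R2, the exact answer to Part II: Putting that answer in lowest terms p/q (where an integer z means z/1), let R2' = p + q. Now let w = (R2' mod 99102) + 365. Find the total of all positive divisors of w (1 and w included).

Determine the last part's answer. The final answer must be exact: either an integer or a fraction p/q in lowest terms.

840

Part I: f(2) = -3*(8) + 3*(-41) = -147; iterating: f(2)=-147, f(3)=465, f(4)=-1836, f(5)=6903, f(6)=-26217, f(7)=99360, f(8)=-376731, f(9)=1428273, f(10)=-5415012, f(11)=20529855, f(12)=-77834601, f(13)=295093368, f(14)=-1118783907, f(15)=4241631825; answer 4241631825
Part II: R1 = 4241631825; m = 6; total draws C(10,4) = 210; favorable C(6,4) = 15; P = 1/14; answer 1/14
Part III: R2 = 1/14; threaded value p + q = 15; w = 380; 380 = 2^2 * 5 * 19; sigma = (1 + 2 + 4) * (1 + 5) * (1 + 19) = 7 * 6 * 20 = 840; answer 840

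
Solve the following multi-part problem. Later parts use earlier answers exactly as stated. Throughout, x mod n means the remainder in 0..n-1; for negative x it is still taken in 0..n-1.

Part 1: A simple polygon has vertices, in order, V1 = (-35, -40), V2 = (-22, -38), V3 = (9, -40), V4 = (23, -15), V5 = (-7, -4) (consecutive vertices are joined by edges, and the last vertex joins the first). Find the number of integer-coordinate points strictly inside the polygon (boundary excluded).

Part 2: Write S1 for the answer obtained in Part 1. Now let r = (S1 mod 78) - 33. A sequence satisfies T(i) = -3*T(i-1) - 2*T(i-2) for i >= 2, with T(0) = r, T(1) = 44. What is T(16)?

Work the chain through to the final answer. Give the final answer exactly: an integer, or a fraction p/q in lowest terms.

Part 1: cross terms: (-35*-38 - -22*-40)=450, (-22*-40 - 9*-38)=1222, (9*-15 - 23*-40)=785, (23*-4 - -7*-15)=-197, (-7*-40 - -35*-4)=140; twice the area = |2400| = 2400; area = 1200; boundary points = 1 + 1 + 1 + 1 + 4 = 8; strictly interior points = area - boundary/2 + 1 = 1197; answer 1197
Part 2: S1 = 1197; r = -6; T(2) = -3*(44) - 2*(-6) = -120; iterating: T(2)=-120, T(3)=272, T(4)=-576, T(5)=1184, T(6)=-2400, T(7)=4832, T(8)=-9696, T(9)=19424, T(10)=-38880, T(11)=77792, T(12)=-155616, T(13)=311264, T(14)=-622560, T(15)=1245152, T(16)=-2490336; answer -2490336

-2490336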